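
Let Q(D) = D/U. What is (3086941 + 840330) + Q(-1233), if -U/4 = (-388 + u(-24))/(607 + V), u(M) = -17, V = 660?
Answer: 706735201/180 ≈ 3.9263e+6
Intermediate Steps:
U = 1620/1267 (U = -4*(-388 - 17)/(607 + 660) = -(-1620)/1267 = -4*(-405/1267) = 1620/1267 ≈ 1.2786)
Q(D) = 1267*D/1620 (Q(D) = D/(1620/1267) = D*(1267/1620) = 1267*D/1620)
(3086941 + 840330) + Q(-1233) = (3086941 + 840330) + (1267/1620)*(-1233) = 3927271 - 173579/180 = 706735201/180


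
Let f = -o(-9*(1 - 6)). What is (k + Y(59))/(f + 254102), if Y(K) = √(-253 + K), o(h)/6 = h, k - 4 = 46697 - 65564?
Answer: -18863/253832 + I*√194/253832 ≈ -0.074313 + 5.4872e-5*I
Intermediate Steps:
k = -18863 (k = 4 + (46697 - 65564) = 4 - 18867 = -18863)
o(h) = 6*h
f = -270 (f = -6*(-9*(1 - 6)) = -6*(-9*(-5)) = -6*45 = -1*270 = -270)
(k + Y(59))/(f + 254102) = (-18863 + √(-253 + 59))/(-270 + 254102) = (-18863 + √(-194))/253832 = (-18863 + I*√194)*(1/253832) = -18863/253832 + I*√194/253832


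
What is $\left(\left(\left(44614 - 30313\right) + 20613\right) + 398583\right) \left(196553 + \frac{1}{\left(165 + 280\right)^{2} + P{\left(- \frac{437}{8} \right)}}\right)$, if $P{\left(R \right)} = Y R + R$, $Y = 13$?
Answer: $\frac{67230345590852469}{789041} \approx 8.5205 \cdot 10^{10}$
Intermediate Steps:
$P{\left(R \right)} = 14 R$ ($P{\left(R \right)} = 13 R + R = 14 R$)
$\left(\left(\left(44614 - 30313\right) + 20613\right) + 398583\right) \left(196553 + \frac{1}{\left(165 + 280\right)^{2} + P{\left(- \frac{437}{8} \right)}}\right) = \left(\left(\left(44614 - 30313\right) + 20613\right) + 398583\right) \left(196553 + \frac{1}{\left(165 + 280\right)^{2} + 14 \left(- \frac{437}{8}\right)}\right) = \left(\left(14301 + 20613\right) + 398583\right) \left(196553 + \frac{1}{445^{2} + 14 \left(\left(-437\right) \frac{1}{8}\right)}\right) = \left(34914 + 398583\right) \left(196553 + \frac{1}{198025 + 14 \left(- \frac{437}{8}\right)}\right) = 433497 \left(196553 + \frac{1}{198025 - \frac{3059}{4}}\right) = 433497 \left(196553 + \frac{1}{\frac{789041}{4}}\right) = 433497 \left(196553 + \frac{4}{789041}\right) = 433497 \cdot \frac{155088375677}{789041} = \frac{67230345590852469}{789041}$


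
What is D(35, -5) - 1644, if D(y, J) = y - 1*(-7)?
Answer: -1602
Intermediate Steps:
D(y, J) = 7 + y (D(y, J) = y + 7 = 7 + y)
D(35, -5) - 1644 = (7 + 35) - 1644 = 42 - 1644 = -1602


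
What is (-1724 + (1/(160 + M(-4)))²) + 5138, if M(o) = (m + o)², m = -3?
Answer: 149126935/43681 ≈ 3414.0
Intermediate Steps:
M(o) = (-3 + o)²
(-1724 + (1/(160 + M(-4)))²) + 5138 = (-1724 + (1/(160 + (-3 - 4)²))²) + 5138 = (-1724 + (1/(160 + (-7)²))²) + 5138 = (-1724 + (1/(160 + 49))²) + 5138 = (-1724 + (1/209)²) + 5138 = (-1724 + 1/43681) + 5138 = -75306043/43681 + 5138 = 149126935/43681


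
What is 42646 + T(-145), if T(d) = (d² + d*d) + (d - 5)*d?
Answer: 106446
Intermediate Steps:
T(d) = 2*d² + d*(-5 + d) (T(d) = (d² + d²) + (-5 + d)*d = 2*d² + d*(-5 + d))
42646 + T(-145) = 42646 - 145*(-5 + 3*(-145)) = 42646 - 145*(-5 - 435) = 42646 - 145*(-440) = 42646 + 63800 = 106446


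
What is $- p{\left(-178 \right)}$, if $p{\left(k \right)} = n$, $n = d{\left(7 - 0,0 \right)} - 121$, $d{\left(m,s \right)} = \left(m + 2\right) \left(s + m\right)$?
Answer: $58$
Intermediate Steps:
$d{\left(m,s \right)} = \left(2 + m\right) \left(m + s\right)$
$n = -58$ ($n = \left(\left(7 - 0\right)^{2} + 2 \left(7 - 0\right) + 2 \cdot 0 + \left(7 - 0\right) 0\right) - 121 = \left(\left(7 + 0\right)^{2} + 2 \left(7 + 0\right) + 0 + \left(7 + 0\right) 0\right) - 121 = \left(7^{2} + 2 \cdot 7 + 0 + 7 \cdot 0\right) - 121 = \left(49 + 14 + 0 + 0\right) - 121 = 63 - 121 = -58$)
$p{\left(k \right)} = -58$
$- p{\left(-178 \right)} = \left(-1\right) \left(-58\right) = 58$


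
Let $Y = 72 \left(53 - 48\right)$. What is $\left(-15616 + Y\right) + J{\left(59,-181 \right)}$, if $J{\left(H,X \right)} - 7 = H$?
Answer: $-15190$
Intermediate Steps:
$J{\left(H,X \right)} = 7 + H$
$Y = 360$ ($Y = 72 \cdot 5 = 360$)
$\left(-15616 + Y\right) + J{\left(59,-181 \right)} = \left(-15616 + 360\right) + \left(7 + 59\right) = -15256 + 66 = -15190$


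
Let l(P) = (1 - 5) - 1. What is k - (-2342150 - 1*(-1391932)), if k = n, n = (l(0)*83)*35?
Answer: 935693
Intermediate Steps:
l(P) = -5 (l(P) = -4 - 1 = -5)
n = -14525 (n = -5*83*35 = -415*35 = -14525)
k = -14525
k - (-2342150 - 1*(-1391932)) = -14525 - (-2342150 - 1*(-1391932)) = -14525 - (-2342150 + 1391932) = -14525 - 1*(-950218) = -14525 + 950218 = 935693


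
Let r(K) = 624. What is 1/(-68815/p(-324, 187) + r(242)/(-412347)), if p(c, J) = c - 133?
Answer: 4831861/727573683 ≈ 0.0066411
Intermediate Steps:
p(c, J) = -133 + c
1/(-68815/p(-324, 187) + r(242)/(-412347)) = 1/(-68815/(-133 - 324) + 624/(-412347)) = 1/(-68815/(-457) + 624*(-1/412347)) = 1/(-68815*(-1/457) - 16/10573) = 1/(68815/457 - 16/10573) = 1/(727573683/4831861) = 4831861/727573683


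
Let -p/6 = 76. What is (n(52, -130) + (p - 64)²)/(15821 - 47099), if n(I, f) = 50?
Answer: -45075/5213 ≈ -8.6467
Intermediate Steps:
p = -456 (p = -6*76 = -456)
(n(52, -130) + (p - 64)²)/(15821 - 47099) = (50 + (-456 - 64)²)/(15821 - 47099) = (50 + (-520)²)/(-31278) = (50 + 270400)*(-1/31278) = 270450*(-1/31278) = -45075/5213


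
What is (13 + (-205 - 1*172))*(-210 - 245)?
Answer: 165620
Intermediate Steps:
(13 + (-205 - 1*172))*(-210 - 245) = (13 + (-205 - 172))*(-455) = (13 - 377)*(-455) = -364*(-455) = 165620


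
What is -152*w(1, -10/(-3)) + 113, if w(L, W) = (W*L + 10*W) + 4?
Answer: -18205/3 ≈ -6068.3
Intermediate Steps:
w(L, W) = 4 + 10*W + L*W (w(L, W) = (L*W + 10*W) + 4 = (10*W + L*W) + 4 = 4 + 10*W + L*W)
-152*w(1, -10/(-3)) + 113 = -152*(4 + 10*(-10/(-3)) + 1*(-10/(-3))) + 113 = -152*(4 + 10*(-10*(-1/3)) + 1*(-10*(-1/3))) + 113 = -152*(4 + 10*(10/3) + 1*(10/3)) + 113 = -152*(4 + 100/3 + 10/3) + 113 = -152*122/3 + 113 = -18544/3 + 113 = -18205/3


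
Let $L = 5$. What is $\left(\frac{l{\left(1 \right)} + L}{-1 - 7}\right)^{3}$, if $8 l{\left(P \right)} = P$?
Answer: $- \frac{68921}{262144} \approx -0.26291$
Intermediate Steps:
$l{\left(P \right)} = \frac{P}{8}$
$\left(\frac{l{\left(1 \right)} + L}{-1 - 7}\right)^{3} = \left(\frac{\frac{1}{8} \cdot 1 + 5}{-1 - 7}\right)^{3} = \left(\frac{\frac{1}{8} + 5}{-8}\right)^{3} = \left(\frac{41}{8} \left(- \frac{1}{8}\right)\right)^{3} = \left(- \frac{41}{64}\right)^{3} = - \frac{68921}{262144}$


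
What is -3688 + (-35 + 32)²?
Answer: -3679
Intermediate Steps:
-3688 + (-35 + 32)² = -3688 + (-3)² = -3688 + 9 = -3679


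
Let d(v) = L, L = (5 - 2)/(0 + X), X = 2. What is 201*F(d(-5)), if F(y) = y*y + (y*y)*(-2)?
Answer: -1809/4 ≈ -452.25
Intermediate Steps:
L = 3/2 (L = (5 - 2)/(0 + 2) = 3/2 ≈ 1.5000)
d(v) = 3/2
F(y) = -y² (F(y) = y² + y²*(-2) = y² - 2*y² = -y²)
201*F(d(-5)) = 201*(-(3/2)²) = 201*(-1*9/4) = 201*(-9/4) = -1809/4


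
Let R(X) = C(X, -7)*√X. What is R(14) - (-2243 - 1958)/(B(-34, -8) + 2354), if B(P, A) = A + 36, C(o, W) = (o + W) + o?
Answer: 4201/2382 + 21*√14 ≈ 80.339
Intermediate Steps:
C(o, W) = W + 2*o (C(o, W) = (W + o) + o = W + 2*o)
B(P, A) = 36 + A
R(X) = √X*(-7 + 2*X) (R(X) = (-7 + 2*X)*√X = √X*(-7 + 2*X))
R(14) - (-2243 - 1958)/(B(-34, -8) + 2354) = √14*(-7 + 2*14) - (-2243 - 1958)/((36 - 8) + 2354) = √14*(-7 + 28) - (-4201)/(28 + 2354) = √14*21 - (-4201)/2382 = 21*√14 - (-4201)/2382 = 21*√14 - 1*(-4201/2382) = 21*√14 + 4201/2382 = 4201/2382 + 21*√14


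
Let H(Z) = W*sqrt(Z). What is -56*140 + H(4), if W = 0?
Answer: -7840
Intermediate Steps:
H(Z) = 0 (H(Z) = 0*sqrt(Z) = 0)
-56*140 + H(4) = -56*140 + 0 = -7840 + 0 = -7840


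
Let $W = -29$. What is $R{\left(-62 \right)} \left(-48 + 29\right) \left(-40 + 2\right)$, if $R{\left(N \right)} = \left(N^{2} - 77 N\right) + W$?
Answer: $6201258$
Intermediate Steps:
$R{\left(N \right)} = -29 + N^{2} - 77 N$ ($R{\left(N \right)} = \left(N^{2} - 77 N\right) - 29 = -29 + N^{2} - 77 N$)
$R{\left(-62 \right)} \left(-48 + 29\right) \left(-40 + 2\right) = \left(-29 + \left(-62\right)^{2} - -4774\right) \left(-48 + 29\right) \left(-40 + 2\right) = \left(-29 + 3844 + 4774\right) \left(\left(-19\right) \left(-38\right)\right) = 8589 \cdot 722 = 6201258$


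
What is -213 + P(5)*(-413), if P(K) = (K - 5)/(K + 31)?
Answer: -213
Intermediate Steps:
P(K) = (-5 + K)/(31 + K)
-213 + P(5)*(-413) = -213 + ((-5 + 5)/(31 + 5))*(-413) = -213 + (0/36)*(-413) = -213 + ((1/36)*0)*(-413) = -213 + 0*(-413) = -213 + 0 = -213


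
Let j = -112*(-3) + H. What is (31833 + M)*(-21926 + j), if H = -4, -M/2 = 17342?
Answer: 61564494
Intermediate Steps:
M = -34684 (M = -2*17342 = -34684)
j = 332 (j = -112*(-3) - 4 = 336 - 4 = 332)
(31833 + M)*(-21926 + j) = (31833 - 34684)*(-21926 + 332) = -2851*(-21594) = 61564494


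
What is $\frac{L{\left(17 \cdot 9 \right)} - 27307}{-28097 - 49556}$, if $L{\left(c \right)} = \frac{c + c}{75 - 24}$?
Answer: $\frac{27301}{77653} \approx 0.35158$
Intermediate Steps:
$L{\left(c \right)} = \frac{2 c}{51}$
$\frac{L{\left(17 \cdot 9 \right)} - 27307}{-28097 - 49556} = \frac{\frac{2 \cdot 17 \cdot 9}{51} - 27307}{-28097 - 49556} = \frac{\frac{2}{51} \cdot 153 - 27307}{-77653} = \left(6 - 27307\right) \left(- \frac{1}{77653}\right) = \left(-27301\right) \left(- \frac{1}{77653}\right) = \frac{27301}{77653}$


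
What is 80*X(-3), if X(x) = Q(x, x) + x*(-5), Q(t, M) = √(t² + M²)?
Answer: 1200 + 240*√2 ≈ 1539.4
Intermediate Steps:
Q(t, M) = √(M² + t²)
X(x) = -5*x + √2*√(x²) (X(x) = √(x² + x²) + x*(-5) = √(2*x²) - 5*x = √2*√(x²) - 5*x = -5*x + √2*√(x²))
80*X(-3) = 80*(-5*(-3) + √2*√((-3)²)) = 80*(15 + √2*√9) = 80*(15 + √2*3) = 80*(15 + 3*√2) = 1200 + 240*√2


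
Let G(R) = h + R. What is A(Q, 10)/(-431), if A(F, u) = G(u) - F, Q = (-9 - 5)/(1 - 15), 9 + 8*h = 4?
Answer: -67/3448 ≈ -0.019432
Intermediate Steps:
h = -5/8 (h = -9/8 + (1/8)*4 = -9/8 + 1/2 = -5/8 ≈ -0.62500)
Q = 1 (Q = -14/(-14) = -14*(-1/14) = 1)
G(R) = -5/8 + R
A(F, u) = -5/8 + u - F (A(F, u) = (-5/8 + u) - F = -5/8 + u - F)
A(Q, 10)/(-431) = (-5/8 + 10 - 1*1)/(-431) = (-5/8 + 10 - 1)*(-1/431) = (67/8)*(-1/431) = -67/3448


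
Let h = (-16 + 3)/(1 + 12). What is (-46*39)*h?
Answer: 1794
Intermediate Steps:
h = -1 (h = -13/13 = -13*1/13 = -1)
(-46*39)*h = -46*39*(-1) = -1794*(-1) = 1794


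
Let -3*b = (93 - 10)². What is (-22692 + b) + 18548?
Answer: -19321/3 ≈ -6440.3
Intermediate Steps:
b = -6889/3 (b = -(93 - 10)²/3 = -⅓*83² = -⅓*6889 = -6889/3 ≈ -2296.3)
(-22692 + b) + 18548 = (-22692 - 6889/3) + 18548 = -74965/3 + 18548 = -19321/3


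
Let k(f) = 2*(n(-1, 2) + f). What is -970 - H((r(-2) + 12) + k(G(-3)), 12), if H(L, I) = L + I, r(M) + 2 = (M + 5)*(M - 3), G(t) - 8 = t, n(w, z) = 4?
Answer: -995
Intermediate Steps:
G(t) = 8 + t
r(M) = -2 + (-3 + M)*(5 + M) (r(M) = -2 + (M + 5)*(M - 3) = -2 + (5 + M)*(-3 + M) = -2 + (-3 + M)*(5 + M))
k(f) = 8 + 2*f (k(f) = 2*(4 + f) = 8 + 2*f)
H(L, I) = I + L
-970 - H((r(-2) + 12) + k(G(-3)), 12) = -970 - (12 + (((-17 + (-2)**2 + 2*(-2)) + 12) + (8 + 2*(8 - 3)))) = -970 - (12 + (((-17 + 4 - 4) + 12) + (8 + 2*5))) = -970 - (12 + ((-17 + 12) + (8 + 10))) = -970 - (12 + (-5 + 18)) = -970 - (12 + 13) = -970 - 1*25 = -970 - 25 = -995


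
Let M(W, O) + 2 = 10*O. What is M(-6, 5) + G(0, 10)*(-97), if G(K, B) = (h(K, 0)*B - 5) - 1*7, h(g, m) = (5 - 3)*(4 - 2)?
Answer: -2668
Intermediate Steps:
M(W, O) = -2 + 10*O
h(g, m) = 4 (h(g, m) = 2*2 = 4)
G(K, B) = -12 + 4*B (G(K, B) = (4*B - 5) - 1*7 = (-5 + 4*B) - 7 = -12 + 4*B)
M(-6, 5) + G(0, 10)*(-97) = (-2 + 10*5) + (-12 + 4*10)*(-97) = (-2 + 50) + (-12 + 40)*(-97) = 48 + 28*(-97) = 48 - 2716 = -2668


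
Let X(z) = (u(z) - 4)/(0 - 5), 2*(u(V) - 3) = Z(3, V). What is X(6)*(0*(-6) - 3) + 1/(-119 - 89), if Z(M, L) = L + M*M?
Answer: 4051/1040 ≈ 3.8952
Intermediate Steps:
Z(M, L) = L + M²
u(V) = 15/2 + V/2 (u(V) = 3 + (V + 3²)/2 = 3 + (V + 9)/2 = 3 + (9 + V)/2 = 3 + (9/2 + V/2) = 15/2 + V/2)
X(z) = -7/10 - z/10 (X(z) = ((15/2 + z/2) - 4)/(0 - 5) = (7/2 + z/2)/(-5) = (7/2 + z/2)*(-⅕) = -7/10 - z/10)
X(6)*(0*(-6) - 3) + 1/(-119 - 89) = (-7/10 - ⅒*6)*(0*(-6) - 3) + 1/(-119 - 89) = (-7/10 - ⅗)*(0 - 3) + 1/(-208) = -13/10*(-3) - 1/208 = 39/10 - 1/208 = 4051/1040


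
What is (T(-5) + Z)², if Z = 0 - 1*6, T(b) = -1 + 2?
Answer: 25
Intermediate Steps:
T(b) = 1
Z = -6 (Z = 0 - 6 = -6)
(T(-5) + Z)² = (1 - 6)² = (-5)² = 25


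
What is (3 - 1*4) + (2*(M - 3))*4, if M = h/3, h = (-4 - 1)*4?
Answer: -235/3 ≈ -78.333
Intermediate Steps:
h = -20 (h = -5*4 = -20)
M = -20/3 ≈ -6.6667
(3 - 1*4) + (2*(M - 3))*4 = (3 - 1*4) + (2*(-20/3 - 3))*4 = (3 - 4) + (2*(-29/3))*4 = -1 - 58/3*4 = -1 - 232/3 = -235/3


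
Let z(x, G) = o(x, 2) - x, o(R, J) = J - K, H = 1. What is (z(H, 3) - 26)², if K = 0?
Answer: 625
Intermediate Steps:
o(R, J) = J (o(R, J) = J - 1*0 = J + 0 = J)
z(x, G) = 2 - x
(z(H, 3) - 26)² = ((2 - 1*1) - 26)² = ((2 - 1) - 26)² = (1 - 26)² = (-25)² = 625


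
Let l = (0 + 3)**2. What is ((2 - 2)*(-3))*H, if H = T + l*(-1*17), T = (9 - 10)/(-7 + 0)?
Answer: 0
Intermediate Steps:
l = 9 (l = 3**2 = 9)
T = 1/7 (T = -1/(-7) = -1*(-1/7) = 1/7 ≈ 0.14286)
H = -1070/7 (H = 1/7 + 9*(-1*17) = 1/7 + 9*(-17) = 1/7 - 153 = -1070/7 ≈ -152.86)
((2 - 2)*(-3))*H = ((2 - 2)*(-3))*(-1070/7) = (0*(-3))*(-1070/7) = 0*(-1070/7) = 0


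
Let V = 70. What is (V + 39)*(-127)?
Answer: -13843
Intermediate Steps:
(V + 39)*(-127) = (70 + 39)*(-127) = 109*(-127) = -13843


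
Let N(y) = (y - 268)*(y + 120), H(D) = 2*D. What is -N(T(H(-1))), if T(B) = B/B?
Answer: 32307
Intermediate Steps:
T(B) = 1
N(y) = (-268 + y)*(120 + y)
-N(T(H(-1))) = -(-32160 + 1² - 148*1) = -(-32160 + 1 - 148) = -1*(-32307) = 32307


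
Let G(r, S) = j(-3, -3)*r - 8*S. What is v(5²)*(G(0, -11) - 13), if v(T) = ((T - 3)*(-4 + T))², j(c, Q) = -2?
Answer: 16008300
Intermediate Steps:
G(r, S) = -8*S - 2*r (G(r, S) = -2*r - 8*S = -8*S - 2*r)
v(T) = (-4 + T)²*(-3 + T)² (v(T) = ((-3 + T)*(-4 + T))² = ((-4 + T)*(-3 + T))² = (-4 + T)²*(-3 + T)²)
v(5²)*(G(0, -11) - 13) = ((-4 + 5²)²*(-3 + 5²)²)*((-8*(-11) - 2*0) - 13) = ((-4 + 25)²*(-3 + 25)²)*((88 + 0) - 13) = (21²*22²)*(88 - 13) = (441*484)*75 = 213444*75 = 16008300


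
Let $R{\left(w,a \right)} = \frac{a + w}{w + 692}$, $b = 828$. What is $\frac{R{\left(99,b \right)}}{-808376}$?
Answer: $- \frac{927}{639425416} \approx -1.4497 \cdot 10^{-6}$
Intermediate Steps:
$R{\left(w,a \right)} = \frac{a + w}{692 + w}$
$\frac{R{\left(99,b \right)}}{-808376} = \frac{\frac{1}{692 + 99} \left(828 + 99\right)}{-808376} = \frac{1}{791} \cdot 927 \left(- \frac{1}{808376}\right) = \frac{927}{791} \left(- \frac{1}{808376}\right) = - \frac{927}{639425416}$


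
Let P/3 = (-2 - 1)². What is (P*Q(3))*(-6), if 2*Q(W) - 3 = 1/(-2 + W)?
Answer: -324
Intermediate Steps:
Q(W) = 3/2 + 1/(2*(-2 + W))
P = 27 (P = 3*(-2 - 1)² = 3*(-3)² = 3*9 = 27)
(P*Q(3))*(-6) = (27*((-5 + 3*3)/(2*(-2 + 3))))*(-6) = (27*((½)*(-5 + 9)/1))*(-6) = (27*((½)*1*4))*(-6) = (27*2)*(-6) = 54*(-6) = -324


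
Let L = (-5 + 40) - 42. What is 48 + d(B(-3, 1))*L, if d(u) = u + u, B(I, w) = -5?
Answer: 118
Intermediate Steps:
d(u) = 2*u
L = -7 (L = 35 - 42 = -7)
48 + d(B(-3, 1))*L = 48 + (2*(-5))*(-7) = 48 - 10*(-7) = 48 + 70 = 118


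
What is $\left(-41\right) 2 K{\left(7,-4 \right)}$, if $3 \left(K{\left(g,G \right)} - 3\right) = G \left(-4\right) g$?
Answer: $- \frac{9922}{3} \approx -3307.3$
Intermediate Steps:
$K{\left(g,G \right)} = 3 - \frac{4 G g}{3}$ ($K{\left(g,G \right)} = 3 + \frac{G \left(-4\right) g}{3} = 3 + \frac{- 4 G g}{3} = 3 + \frac{\left(-4\right) G g}{3} = 3 - \frac{4 G g}{3}$)
$\left(-41\right) 2 K{\left(7,-4 \right)} = \left(-41\right) 2 \left(3 - \left(- \frac{16}{3}\right) 7\right) = - 82 \left(3 + \frac{112}{3}\right) = \left(-82\right) \frac{121}{3} = - \frac{9922}{3}$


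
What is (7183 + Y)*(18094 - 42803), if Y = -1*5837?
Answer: -33258314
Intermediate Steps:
Y = -5837
(7183 + Y)*(18094 - 42803) = (7183 - 5837)*(18094 - 42803) = 1346*(-24709) = -33258314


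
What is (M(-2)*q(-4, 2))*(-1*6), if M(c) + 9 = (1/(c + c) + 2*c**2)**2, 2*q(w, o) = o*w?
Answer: 2451/2 ≈ 1225.5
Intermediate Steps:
q(w, o) = o*w/2 (q(w, o) = (o*w)/2 = o*w/2)
M(c) = -9 + (1/(2*c) + 2*c**2)**2 (M(c) = -9 + (1/(c + c) + 2*c**2)**2 = -9 + (1/(2*c) + 2*c**2)**2)
(M(-2)*q(-4, 2))*(-1*6) = ((-9 + (1/4)*(1 + 4*(-2)**3)**2/(-2)**2)*((1/2)*2*(-4)))*(-1*6) = ((-9 + (1/4)*(1/4)*(1 + 4*(-8))**2)*(-4))*(-6) = ((-9 + (1/4)*(1/4)*(1 - 32)**2)*(-4))*(-6) = ((-9 + (1/4)*(1/4)*(-31)**2)*(-4))*(-6) = ((-9 + (1/4)*(1/4)*961)*(-4))*(-6) = ((-9 + 961/16)*(-4))*(-6) = ((817/16)*(-4))*(-6) = -817/4*(-6) = 2451/2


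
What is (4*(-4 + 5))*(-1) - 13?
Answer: -17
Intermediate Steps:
(4*(-4 + 5))*(-1) - 13 = (4*1)*(-1) - 13 = 4*(-1) - 13 = -4 - 13 = -17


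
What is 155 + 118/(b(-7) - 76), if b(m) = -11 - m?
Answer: 6141/40 ≈ 153.52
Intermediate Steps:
155 + 118/(b(-7) - 76) = 155 + 118/((-11 - 1*(-7)) - 76) = 155 + 118/((-11 + 7) - 76) = 155 + 118/(-4 - 76) = 155 + 118/(-80) = 155 - 1/80*118 = 155 - 59/40 = 6141/40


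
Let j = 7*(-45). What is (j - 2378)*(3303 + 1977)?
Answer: -14219040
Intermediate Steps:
j = -315
(j - 2378)*(3303 + 1977) = (-315 - 2378)*(3303 + 1977) = -2693*5280 = -14219040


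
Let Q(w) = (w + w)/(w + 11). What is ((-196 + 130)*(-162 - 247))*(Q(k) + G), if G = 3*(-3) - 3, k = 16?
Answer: -2627416/9 ≈ -2.9194e+5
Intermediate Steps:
Q(w) = 2*w/(11 + w) (Q(w) = (2*w)/(11 + w) = 2*w/(11 + w))
G = -12 (G = -9 - 3 = -12)
((-196 + 130)*(-162 - 247))*(Q(k) + G) = ((-196 + 130)*(-162 - 247))*(2*16/(11 + 16) - 12) = (-66*(-409))*(2*16/27 - 12) = 26994*(2*16*(1/27) - 12) = 26994*(32/27 - 12) = 26994*(-292/27) = -2627416/9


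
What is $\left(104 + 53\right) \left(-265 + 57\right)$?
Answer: $-32656$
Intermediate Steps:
$\left(104 + 53\right) \left(-265 + 57\right) = 157 \left(-208\right) = -32656$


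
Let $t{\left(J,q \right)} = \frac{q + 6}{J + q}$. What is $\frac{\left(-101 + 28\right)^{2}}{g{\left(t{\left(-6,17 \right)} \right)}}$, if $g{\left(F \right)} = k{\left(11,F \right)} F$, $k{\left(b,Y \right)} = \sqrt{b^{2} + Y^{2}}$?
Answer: $\frac{644809 \sqrt{15170}}{348910} \approx 227.62$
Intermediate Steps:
$t{\left(J,q \right)} = \frac{6 + q}{J + q}$
$k{\left(b,Y \right)} = \sqrt{Y^{2} + b^{2}}$
$g{\left(F \right)} = F \sqrt{121 + F^{2}}$ ($g{\left(F \right)} = \sqrt{F^{2} + 11^{2}} F = \sqrt{F^{2} + 121} F = \sqrt{121 + F^{2}} F = F \sqrt{121 + F^{2}}$)
$\frac{\left(-101 + 28\right)^{2}}{g{\left(t{\left(-6,17 \right)} \right)}} = \frac{\left(-101 + 28\right)^{2}}{\frac{6 + 17}{-6 + 17} \sqrt{121 + \left(\frac{6 + 17}{-6 + 17}\right)^{2}}} = \frac{\left(-73\right)^{2}}{\frac{1}{11} \cdot 23 \sqrt{121 + \left(\frac{1}{11} \cdot 23\right)^{2}}} = \frac{5329}{\frac{1}{11} \cdot 23 \sqrt{121 + \left(\frac{1}{11} \cdot 23\right)^{2}}} = \frac{5329}{\frac{23}{11} \sqrt{121 + \left(\frac{23}{11}\right)^{2}}} = \frac{5329}{\frac{23}{11} \sqrt{121 + \frac{529}{121}}} = \frac{5329}{\frac{23}{11} \sqrt{\frac{15170}{121}}} = \frac{5329}{\frac{23}{11} \frac{\sqrt{15170}}{11}} = \frac{5329}{\frac{23}{121} \sqrt{15170}} = 5329 \frac{121 \sqrt{15170}}{348910} = \frac{644809 \sqrt{15170}}{348910}$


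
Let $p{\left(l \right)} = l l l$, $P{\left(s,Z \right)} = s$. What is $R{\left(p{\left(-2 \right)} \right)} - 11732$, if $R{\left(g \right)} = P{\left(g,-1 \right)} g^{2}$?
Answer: $-12244$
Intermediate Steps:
$p{\left(l \right)} = l^{3}$ ($p{\left(l \right)} = l^{2} l = l^{3}$)
$R{\left(g \right)} = g^{3}$ ($R{\left(g \right)} = g g^{2} = g^{3}$)
$R{\left(p{\left(-2 \right)} \right)} - 11732 = \left(\left(-2\right)^{3}\right)^{3} - 11732 = \left(-8\right)^{3} - 11732 = -512 - 11732 = -12244$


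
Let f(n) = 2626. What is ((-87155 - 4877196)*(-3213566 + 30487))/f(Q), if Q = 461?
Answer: 15801921416729/2626 ≈ 6.0175e+9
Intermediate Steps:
((-87155 - 4877196)*(-3213566 + 30487))/f(Q) = ((-87155 - 4877196)*(-3213566 + 30487))/2626 = -4964351*(-3183079)*(1/2626) = 15801921416729*(1/2626) = 15801921416729/2626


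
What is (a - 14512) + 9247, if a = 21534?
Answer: 16269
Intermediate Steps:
(a - 14512) + 9247 = (21534 - 14512) + 9247 = 7022 + 9247 = 16269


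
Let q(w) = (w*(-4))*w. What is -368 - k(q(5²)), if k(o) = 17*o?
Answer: 42132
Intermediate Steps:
q(w) = -4*w² (q(w) = (-4*w)*w = -4*w²)
-368 - k(q(5²)) = -368 - 17*(-4*(5²)²) = -368 - 17*(-4*25²) = -368 - 17*(-4*625) = -368 - 17*(-2500) = -368 - 1*(-42500) = -368 + 42500 = 42132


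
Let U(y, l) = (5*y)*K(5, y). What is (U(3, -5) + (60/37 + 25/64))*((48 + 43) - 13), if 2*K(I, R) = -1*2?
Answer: -1199445/1184 ≈ -1013.0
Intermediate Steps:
K(I, R) = -1 (K(I, R) = (-1*2)/2 = (½)*(-2) = -1)
U(y, l) = -5*y (U(y, l) = (5*y)*(-1) = -5*y)
(U(3, -5) + (60/37 + 25/64))*((48 + 43) - 13) = (-5*3 + (60/37 + 25/64))*((48 + 43) - 13) = (-15 + (60*(1/37) + 25*(1/64)))*(91 - 13) = (-15 + (60/37 + 25/64))*78 = (-15 + 4765/2368)*78 = -30755/2368*78 = -1199445/1184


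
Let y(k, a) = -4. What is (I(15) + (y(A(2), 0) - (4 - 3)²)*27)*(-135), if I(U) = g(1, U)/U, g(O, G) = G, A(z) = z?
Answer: 18090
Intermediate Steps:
I(U) = 1 (I(U) = U/U = 1)
(I(15) + (y(A(2), 0) - (4 - 3)²)*27)*(-135) = (1 + (-4 - (4 - 3)²)*27)*(-135) = (1 + (-4 - 1*1²)*27)*(-135) = (1 + (-4 - 1*1)*27)*(-135) = (1 + (-4 - 1)*27)*(-135) = (1 - 5*27)*(-135) = (1 - 135)*(-135) = -134*(-135) = 18090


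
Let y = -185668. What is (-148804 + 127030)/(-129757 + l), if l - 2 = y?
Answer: 7258/105141 ≈ 0.069031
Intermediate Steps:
l = -185666 (l = 2 - 185668 = -185666)
(-148804 + 127030)/(-129757 + l) = (-148804 + 127030)/(-129757 - 185666) = -21774/(-315423) = -21774*(-1/315423) = 7258/105141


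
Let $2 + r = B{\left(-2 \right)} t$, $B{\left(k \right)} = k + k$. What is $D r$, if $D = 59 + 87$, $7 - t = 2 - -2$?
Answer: $-2044$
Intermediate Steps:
$B{\left(k \right)} = 2 k$
$t = 3$ ($t = 7 - \left(2 - -2\right) = 7 - \left(2 + 2\right) = 7 - 4 = 3$)
$r = -14$ ($r = -2 + 2 \left(-2\right) 3 = -2 - 12 = -14$)
$D = 146$
$D r = 146 \left(-14\right) = -2044$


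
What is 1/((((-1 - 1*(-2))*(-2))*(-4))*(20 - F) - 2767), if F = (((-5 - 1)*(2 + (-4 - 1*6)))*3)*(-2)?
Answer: -1/303 ≈ -0.0033003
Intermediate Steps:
F = -288 (F = (-6*(2 + (-4 - 6))*3)*(-2) = (-6*(2 - 10)*3)*(-2) = (-6*(-8)*3)*(-2) = (48*3)*(-2) = 144*(-2) = -288)
1/((((-1 - 1*(-2))*(-2))*(-4))*(20 - F) - 2767) = 1/((((-1 - 1*(-2))*(-2))*(-4))*(20 - 1*(-288)) - 2767) = 1/((((-1 + 2)*(-2))*(-4))*(20 + 288) - 2767) = 1/(((1*(-2))*(-4))*308 - 2767) = 1/(-2*(-4)*308 - 2767) = 1/(8*308 - 2767) = 1/(2464 - 2767) = 1/(-303) = -1/303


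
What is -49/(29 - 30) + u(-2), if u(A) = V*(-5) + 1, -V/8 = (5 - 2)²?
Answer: 410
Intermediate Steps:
V = -72 (V = -8*(5 - 2)² = -8*3² = -8*9 = -72)
u(A) = 361 (u(A) = -72*(-5) + 1 = 360 + 1 = 361)
-49/(29 - 30) + u(-2) = -49/(29 - 30) + 361 = -49/(-1) + 361 = -1*(-49) + 361 = 49 + 361 = 410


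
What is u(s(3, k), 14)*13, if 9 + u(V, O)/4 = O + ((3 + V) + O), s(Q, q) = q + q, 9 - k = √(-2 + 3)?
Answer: 1976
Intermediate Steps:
k = 8 (k = 9 - √(-2 + 3) = 9 - √1 = 9 - 1*1 = 9 - 1 = 8)
s(Q, q) = 2*q
u(V, O) = -24 + 4*V + 8*O (u(V, O) = -36 + 4*(O + ((3 + V) + O)) = -36 + 4*(O + (3 + O + V)) = -36 + 4*(3 + V + 2*O) = -36 + (12 + 4*V + 8*O) = -24 + 4*V + 8*O)
u(s(3, k), 14)*13 = (-24 + 4*(2*8) + 8*14)*13 = (-24 + 4*16 + 112)*13 = (-24 + 64 + 112)*13 = 152*13 = 1976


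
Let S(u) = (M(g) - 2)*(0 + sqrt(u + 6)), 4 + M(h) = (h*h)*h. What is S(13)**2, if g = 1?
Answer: 475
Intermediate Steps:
M(h) = -4 + h**3 (M(h) = -4 + (h*h)*h = -4 + h**2*h = -4 + h**3)
S(u) = -5*sqrt(6 + u) (S(u) = ((-4 + 1**3) - 2)*(0 + sqrt(u + 6)) = ((-4 + 1) - 2)*(0 + sqrt(6 + u)) = (-3 - 2)*sqrt(6 + u) = -5*sqrt(6 + u))
S(13)**2 = (-5*sqrt(6 + 13))**2 = (-5*sqrt(19))**2 = 475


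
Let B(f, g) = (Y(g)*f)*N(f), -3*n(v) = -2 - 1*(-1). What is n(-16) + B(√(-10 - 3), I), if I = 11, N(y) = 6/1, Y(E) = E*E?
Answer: ⅓ + 726*I*√13 ≈ 0.33333 + 2617.6*I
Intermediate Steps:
n(v) = ⅓ (n(v) = -(-2 - 1*(-1))/3 = -(-2 + 1)/3 = -⅓*(-1) = ⅓)
Y(E) = E²
N(y) = 6 (N(y) = 6*1 = 6)
B(f, g) = 6*f*g² (B(f, g) = (g²*f)*6 = (f*g²)*6 = 6*f*g²)
n(-16) + B(√(-10 - 3), I) = ⅓ + 6*√(-10 - 3)*11² = ⅓ + 6*√(-13)*121 = ⅓ + 6*(I*√13)*121 = ⅓ + 726*I*√13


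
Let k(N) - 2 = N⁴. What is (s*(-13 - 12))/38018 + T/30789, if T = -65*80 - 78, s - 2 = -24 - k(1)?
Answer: -181415879/1170536202 ≈ -0.15499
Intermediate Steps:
k(N) = 2 + N⁴
s = -25 (s = 2 + (-24 - (2 + 1⁴)) = 2 + (-24 - (2 + 1)) = 2 + (-24 - 1*3) = 2 + (-24 - 3) = 2 - 27 = -25)
T = -5278 (T = -5200 - 78 = -5278)
(s*(-13 - 12))/38018 + T/30789 = -25*(-13 - 12)/38018 - 5278/30789 = -25*(-25)*(1/38018) - 5278*1/30789 = 625*(1/38018) - 5278/30789 = 625/38018 - 5278/30789 = -181415879/1170536202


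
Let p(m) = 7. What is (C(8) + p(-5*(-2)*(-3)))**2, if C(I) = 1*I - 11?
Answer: 16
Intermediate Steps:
C(I) = -11 + I (C(I) = I - 11 = -11 + I)
(C(8) + p(-5*(-2)*(-3)))**2 = ((-11 + 8) + 7)**2 = (-3 + 7)**2 = 4**2 = 16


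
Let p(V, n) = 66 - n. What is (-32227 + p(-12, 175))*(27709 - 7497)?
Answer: -653575232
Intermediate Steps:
(-32227 + p(-12, 175))*(27709 - 7497) = (-32227 + (66 - 1*175))*(27709 - 7497) = (-32227 + (66 - 175))*20212 = (-32227 - 109)*20212 = -32336*20212 = -653575232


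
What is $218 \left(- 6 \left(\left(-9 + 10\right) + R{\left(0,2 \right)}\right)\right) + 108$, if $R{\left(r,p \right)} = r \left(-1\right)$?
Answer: $-1200$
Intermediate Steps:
$R{\left(r,p \right)} = - r$
$218 \left(- 6 \left(\left(-9 + 10\right) + R{\left(0,2 \right)}\right)\right) + 108 = 218 \left(- 6 \left(\left(-9 + 10\right) - 0\right)\right) + 108 = 218 \left(- 6 \left(1 + 0\right)\right) + 108 = 218 \left(\left(-6\right) 1\right) + 108 = 218 \left(-6\right) + 108 = -1308 + 108 = -1200$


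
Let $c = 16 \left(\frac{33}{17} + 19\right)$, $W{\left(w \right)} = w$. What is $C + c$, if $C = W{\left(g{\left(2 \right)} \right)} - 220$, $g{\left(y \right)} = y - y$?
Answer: $\frac{1956}{17} \approx 115.06$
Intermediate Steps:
$g{\left(y \right)} = 0$
$c = \frac{5696}{17}$ ($c = 16 \left(33 \cdot \frac{1}{17} + 19\right) = 16 \left(\frac{33}{17} + 19\right) = 16 \cdot \frac{356}{17} = \frac{5696}{17} \approx 335.06$)
$C = -220$ ($C = 0 - 220 = -220$)
$C + c = -220 + \frac{5696}{17} = \frac{1956}{17}$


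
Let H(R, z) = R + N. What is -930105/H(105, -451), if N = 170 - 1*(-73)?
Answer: -310035/116 ≈ -2672.7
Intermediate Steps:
N = 243 (N = 170 + 73 = 243)
H(R, z) = 243 + R (H(R, z) = R + 243 = 243 + R)
-930105/H(105, -451) = -930105/(243 + 105) = -930105/348 = -930105*1/348 = -310035/116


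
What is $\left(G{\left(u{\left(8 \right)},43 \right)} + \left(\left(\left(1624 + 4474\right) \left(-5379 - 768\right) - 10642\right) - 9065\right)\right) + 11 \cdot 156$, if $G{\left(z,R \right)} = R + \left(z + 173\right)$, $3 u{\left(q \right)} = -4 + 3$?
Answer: $- \frac{112506544}{3} \approx -3.7502 \cdot 10^{7}$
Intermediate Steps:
$u{\left(q \right)} = - \frac{1}{3}$ ($u{\left(q \right)} = \frac{-4 + 3}{3} = \frac{1}{3} \left(-1\right) = - \frac{1}{3}$)
$G{\left(z,R \right)} = 173 + R + z$ ($G{\left(z,R \right)} = R + \left(173 + z\right) = 173 + R + z$)
$\left(G{\left(u{\left(8 \right)},43 \right)} + \left(\left(\left(1624 + 4474\right) \left(-5379 - 768\right) - 10642\right) - 9065\right)\right) + 11 \cdot 156 = \left(\left(173 + 43 - \frac{1}{3}\right) + \left(\left(\left(1624 + 4474\right) \left(-5379 - 768\right) - 10642\right) - 9065\right)\right) + 11 \cdot 156 = \left(\frac{647}{3} + \left(\left(6098 \left(-6147\right) - 10642\right) - 9065\right)\right) + 1716 = \left(\frac{647}{3} - 37504113\right) + 1716 = - \frac{112511692}{3} + 1716 = - \frac{112506544}{3}$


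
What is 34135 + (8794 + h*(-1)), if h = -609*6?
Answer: 46583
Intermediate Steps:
h = -3654
34135 + (8794 + h*(-1)) = 34135 + (8794 - 3654*(-1)) = 34135 + (8794 + 3654) = 34135 + 12448 = 46583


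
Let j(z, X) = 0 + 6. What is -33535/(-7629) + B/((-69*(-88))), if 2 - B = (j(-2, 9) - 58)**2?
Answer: 30501827/7720548 ≈ 3.9507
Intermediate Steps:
j(z, X) = 6
B = -2702 (B = 2 - (6 - 58)**2 = 2 - 1*(-52)**2 = 2 - 1*2704 = 2 - 2704 = -2702)
-33535/(-7629) + B/((-69*(-88))) = -33535/(-7629) - 2702/((-69*(-88))) = -33535*(-1/7629) - 2702/6072 = 33535/7629 - 2702*1/6072 = 33535/7629 - 1351/3036 = 30501827/7720548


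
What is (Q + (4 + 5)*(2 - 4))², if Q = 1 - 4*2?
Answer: 625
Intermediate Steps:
Q = -7 (Q = 1 - 8 = -7)
(Q + (4 + 5)*(2 - 4))² = (-7 + (4 + 5)*(2 - 4))² = (-7 + 9*(-2))² = (-7 - 18)² = (-25)² = 625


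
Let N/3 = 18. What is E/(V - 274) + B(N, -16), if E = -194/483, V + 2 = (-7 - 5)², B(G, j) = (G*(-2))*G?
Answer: -185912399/31878 ≈ -5832.0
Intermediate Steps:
N = 54 (N = 3*18 = 54)
B(G, j) = -2*G² (B(G, j) = (-2*G)*G = -2*G²)
V = 142 (V = -2 + (-7 - 5)² = -2 + (-12)² = -2 + 144 = 142)
E = -194/483 (E = -194*1/483 = -194/483 ≈ -0.40166)
E/(V - 274) + B(N, -16) = -194/(483*(142 - 274)) - 2*54² = -194/483/(-132) - 2*2916 = -194/483*(-1/132) - 5832 = 97/31878 - 5832 = -185912399/31878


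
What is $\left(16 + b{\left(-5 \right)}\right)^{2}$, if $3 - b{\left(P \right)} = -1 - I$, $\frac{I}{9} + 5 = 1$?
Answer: $256$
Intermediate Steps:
$I = -36$ ($I = -45 + 9 \cdot 1 = -45 + 9 = -36$)
$b{\left(P \right)} = -32$ ($b{\left(P \right)} = 3 - \left(-1 - -36\right) = 3 - \left(-1 + 36\right) = 3 - 35 = -32$)
$\left(16 + b{\left(-5 \right)}\right)^{2} = \left(16 - 32\right)^{2} = \left(-16\right)^{2} = 256$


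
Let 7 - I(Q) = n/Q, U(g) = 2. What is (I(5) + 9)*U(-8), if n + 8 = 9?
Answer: 158/5 ≈ 31.600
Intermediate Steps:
n = 1 (n = -8 + 9 = 1)
I(Q) = 7 - 1/Q
(I(5) + 9)*U(-8) = ((7 - 1/5) + 9)*2 = ((7 - 1*⅕) + 9)*2 = ((7 - ⅕) + 9)*2 = (34/5 + 9)*2 = (79/5)*2 = 158/5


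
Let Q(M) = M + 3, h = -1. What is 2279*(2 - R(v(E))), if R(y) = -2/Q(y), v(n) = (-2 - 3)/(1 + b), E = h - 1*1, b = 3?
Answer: 50138/7 ≈ 7162.6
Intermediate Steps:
Q(M) = 3 + M
E = -2 (E = -1 - 1*1 = -1 - 1 = -2)
v(n) = -5/4 (v(n) = (-2 - 3)/(1 + 3) = -5/4)
R(y) = -2/(3 + y)
2279*(2 - R(v(E))) = 2279*(2 - (-2)/(3 - 5/4)) = 2279*(2 - (-2)/7/4) = 2279*(2 - (-2)*4/7) = 2279*(2 - 1*(-8/7)) = 2279*(2 + 8/7) = 2279*(22/7) = 50138/7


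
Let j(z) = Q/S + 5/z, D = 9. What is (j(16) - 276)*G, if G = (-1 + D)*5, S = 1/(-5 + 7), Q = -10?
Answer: -23655/2 ≈ -11828.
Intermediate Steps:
S = 1/2 ≈ 0.50000
G = 40 (G = (-1 + 9)*5 = 8*5 = 40)
j(z) = -20 + 5/z (j(z) = -10/1/2 + 5/z = -10*2 + 5/z = -20 + 5/z)
(j(16) - 276)*G = ((-20 + 5/16) - 276)*40 = (-315/16 - 276)*40 = -4731/16*40 = -23655/2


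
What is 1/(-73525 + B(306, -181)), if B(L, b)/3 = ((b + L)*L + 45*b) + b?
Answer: 1/16247 ≈ 6.1550e-5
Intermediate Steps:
B(L, b) = 138*b + 3*L*(L + b) (B(L, b) = 3*(((b + L)*L + 45*b) + b) = 3*(((L + b)*L + 45*b) + b) = 3*((L*(L + b) + 45*b) + b) = 3*((45*b + L*(L + b)) + b) = 3*(46*b + L*(L + b)) = 138*b + 3*L*(L + b))
1/(-73525 + B(306, -181)) = 1/(-73525 + (3*306² + 138*(-181) + 3*306*(-181))) = 1/(-73525 + (3*93636 - 24978 - 166158)) = 1/(-73525 + (280908 - 24978 - 166158)) = 1/(-73525 + 89772) = 1/16247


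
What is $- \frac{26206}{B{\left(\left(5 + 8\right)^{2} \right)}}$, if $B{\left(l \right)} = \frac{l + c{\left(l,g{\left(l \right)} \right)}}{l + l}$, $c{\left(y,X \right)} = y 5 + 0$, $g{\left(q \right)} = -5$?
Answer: $- \frac{26206}{3} \approx -8735.3$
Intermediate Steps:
$c{\left(y,X \right)} = 5 y$ ($c{\left(y,X \right)} = 5 y + 0 = 5 y$)
$B{\left(l \right)} = 3$ ($B{\left(l \right)} = \frac{l + 5 l}{l + l} = \frac{6 l}{2 l} = 6 l \frac{1}{2 l} = 3$)
$- \frac{26206}{B{\left(\left(5 + 8\right)^{2} \right)}} = - \frac{26206}{3}$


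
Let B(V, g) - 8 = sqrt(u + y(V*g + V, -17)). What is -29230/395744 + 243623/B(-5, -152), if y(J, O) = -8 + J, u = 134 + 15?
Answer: -6025961277/2572336 + 243623*sqrt(14)/104 ≈ 6422.3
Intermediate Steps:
u = 149
B(V, g) = 8 + sqrt(141 + V + V*g) (B(V, g) = 8 + sqrt(149 + (-8 + (V*g + V))) = 8 + sqrt(149 + (-8 + (V + V*g))) = 8 + sqrt(149 + (-8 + V + V*g)) = 8 + sqrt(141 + V + V*g))
-29230/395744 + 243623/B(-5, -152) = -29230/395744 + 243623/(8 + sqrt(141 - 5*(1 - 152))) = -29230*1/395744 + 243623/(8 + sqrt(141 - 5*(-151))) = -14615/197872 + 243623/(8 + sqrt(141 + 755)) = -14615/197872 + 243623/(8 + sqrt(896)) = -14615/197872 + 243623/(8 + 8*sqrt(14))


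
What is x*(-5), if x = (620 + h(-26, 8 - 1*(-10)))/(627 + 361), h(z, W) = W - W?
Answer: -775/247 ≈ -3.1377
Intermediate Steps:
h(z, W) = 0
x = 155/247 (x = (620 + 0)/(627 + 361) = 620/988 = 620*(1/988) = 155/247 ≈ 0.62753)
x*(-5) = (155/247)*(-5) = -775/247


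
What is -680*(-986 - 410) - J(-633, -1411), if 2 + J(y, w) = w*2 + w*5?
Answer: 959159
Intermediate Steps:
J(y, w) = -2 + 7*w (J(y, w) = -2 + (w*2 + w*5) = -2 + (2*w + 5*w) = -2 + 7*w)
-680*(-986 - 410) - J(-633, -1411) = -680*(-986 - 410) - (-2 + 7*(-1411)) = -680*(-1396) - (-2 - 9877) = 949280 - 1*(-9879) = 949280 + 9879 = 959159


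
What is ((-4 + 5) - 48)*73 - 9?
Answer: -3440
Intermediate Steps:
((-4 + 5) - 48)*73 - 9 = (1 - 48)*73 - 9 = -47*73 - 9 = -3431 - 9 = -3440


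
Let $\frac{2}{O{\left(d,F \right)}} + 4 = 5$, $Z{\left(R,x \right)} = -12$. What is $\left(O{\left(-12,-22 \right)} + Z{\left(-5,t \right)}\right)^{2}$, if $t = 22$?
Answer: $100$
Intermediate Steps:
$O{\left(d,F \right)} = 2$ ($O{\left(d,F \right)} = \frac{2}{-4 + 5} = \frac{2}{1} = 2 \cdot 1 = 2$)
$\left(O{\left(-12,-22 \right)} + Z{\left(-5,t \right)}\right)^{2} = \left(2 - 12\right)^{2} = \left(-10\right)^{2} = 100$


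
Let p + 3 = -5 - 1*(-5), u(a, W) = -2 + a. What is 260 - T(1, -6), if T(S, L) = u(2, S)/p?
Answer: 260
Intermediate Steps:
p = -3 (p = -3 + (-5 - 1*(-5)) = -3 + (-5 + 5) = -3 + 0 = -3)
T(S, L) = 0 (T(S, L) = (-2 + 2)/(-3) = 0*(-⅓) = 0)
260 - T(1, -6) = 260 - 1*0 = 260 + 0 = 260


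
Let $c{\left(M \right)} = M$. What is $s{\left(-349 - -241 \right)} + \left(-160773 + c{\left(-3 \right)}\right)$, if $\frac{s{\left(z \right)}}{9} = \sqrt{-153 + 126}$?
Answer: $-160776 + 27 i \sqrt{3} \approx -1.6078 \cdot 10^{5} + 46.765 i$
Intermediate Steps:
$s{\left(z \right)} = 27 i \sqrt{3}$ ($s{\left(z \right)} = 9 \sqrt{-153 + 126} = 9 \sqrt{-27} = 9 \cdot 3 i \sqrt{3} = 27 i \sqrt{3}$)
$s{\left(-349 - -241 \right)} + \left(-160773 + c{\left(-3 \right)}\right) = 27 i \sqrt{3} - 160776 = -160776 + 27 i \sqrt{3}$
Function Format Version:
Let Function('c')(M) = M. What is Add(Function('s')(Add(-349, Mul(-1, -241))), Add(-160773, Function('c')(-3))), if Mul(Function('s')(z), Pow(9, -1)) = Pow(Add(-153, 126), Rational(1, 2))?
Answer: Add(-160776, Mul(27, I, Pow(3, Rational(1, 2)))) ≈ Add(-1.6078e+5, Mul(46.765, I))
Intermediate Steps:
Function('s')(z) = Mul(27, I, Pow(3, Rational(1, 2))) (Function('s')(z) = Mul(9, Pow(Add(-153, 126), Rational(1, 2))) = Mul(9, Pow(-27, Rational(1, 2))) = Mul(9, Mul(3, I, Pow(3, Rational(1, 2)))) = Mul(27, I, Pow(3, Rational(1, 2))))
Add(Function('s')(Add(-349, Mul(-1, -241))), Add(-160773, Function('c')(-3))) = Add(Mul(27, I, Pow(3, Rational(1, 2))), Add(-160773, -3)) = Add(Mul(27, I, Pow(3, Rational(1, 2))), -160776) = Add(-160776, Mul(27, I, Pow(3, Rational(1, 2))))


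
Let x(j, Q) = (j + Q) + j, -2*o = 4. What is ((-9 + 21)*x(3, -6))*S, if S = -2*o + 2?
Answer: 0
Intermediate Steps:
o = -2 (o = -1/2*4 = -2)
S = 6 (S = -2*(-2) + 2 = 4 + 2 = 6)
x(j, Q) = Q + 2*j (x(j, Q) = (Q + j) + j = Q + 2*j)
((-9 + 21)*x(3, -6))*S = ((-9 + 21)*(-6 + 2*3))*6 = (12*(-6 + 6))*6 = (12*0)*6 = 0*6 = 0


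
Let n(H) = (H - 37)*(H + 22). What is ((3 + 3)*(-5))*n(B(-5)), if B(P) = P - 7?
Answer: 14700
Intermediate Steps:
B(P) = -7 + P
n(H) = (-37 + H)*(22 + H)
((3 + 3)*(-5))*n(B(-5)) = ((3 + 3)*(-5))*(-814 + (-7 - 5)² - 15*(-7 - 5)) = (6*(-5))*(-814 + (-12)² - 15*(-12)) = -30*(-814 + 144 + 180) = -30*(-490) = 14700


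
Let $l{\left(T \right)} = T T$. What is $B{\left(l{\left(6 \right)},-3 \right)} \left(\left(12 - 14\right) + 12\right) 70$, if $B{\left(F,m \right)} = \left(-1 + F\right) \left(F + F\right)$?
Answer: $1764000$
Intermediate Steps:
$l{\left(T \right)} = T^{2}$
$B{\left(F,m \right)} = 2 F \left(-1 + F\right)$ ($B{\left(F,m \right)} = \left(-1 + F\right) 2 F = 2 F \left(-1 + F\right)$)
$B{\left(l{\left(6 \right)},-3 \right)} \left(\left(12 - 14\right) + 12\right) 70 = 2 \cdot 6^{2} \left(-1 + 6^{2}\right) \left(\left(12 - 14\right) + 12\right) 70 = 2 \cdot 36 \left(-1 + 36\right) \left(-2 + 12\right) 70 = 2 \cdot 36 \cdot 35 \cdot 10 \cdot 70 = 2520 \cdot 10 \cdot 70 = 25200 \cdot 70 = 1764000$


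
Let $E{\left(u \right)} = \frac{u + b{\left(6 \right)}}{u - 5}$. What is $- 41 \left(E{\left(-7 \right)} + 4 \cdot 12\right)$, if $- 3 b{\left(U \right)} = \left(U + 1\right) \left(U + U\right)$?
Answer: $- \frac{25051}{12} \approx -2087.6$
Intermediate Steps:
$b{\left(U \right)} = - \frac{2 U \left(1 + U\right)}{3}$ ($b{\left(U \right)} = - \frac{\left(U + 1\right) \left(U + U\right)}{3} = - \frac{\left(1 + U\right) 2 U}{3} = - \frac{2 U \left(1 + U\right)}{3}$)
$E{\left(u \right)} = \frac{-28 + u}{-5 + u}$ ($E{\left(u \right)} = \frac{u - 4 \left(1 + 6\right)}{u - 5} = \frac{u - 4 \cdot 7}{-5 + u} = \frac{u - 28}{-5 + u} = \frac{-28 + u}{-5 + u}$)
$- 41 \left(E{\left(-7 \right)} + 4 \cdot 12\right) = - 41 \left(\frac{-28 - 7}{-5 - 7} + 4 \cdot 12\right) = - 41 \left(\frac{1}{-12} \left(-35\right) + 48\right) = - 41 \left(\left(- \frac{1}{12}\right) \left(-35\right) + 48\right) = - 41 \left(\frac{35}{12} + 48\right) = \left(-41\right) \frac{611}{12} = - \frac{25051}{12}$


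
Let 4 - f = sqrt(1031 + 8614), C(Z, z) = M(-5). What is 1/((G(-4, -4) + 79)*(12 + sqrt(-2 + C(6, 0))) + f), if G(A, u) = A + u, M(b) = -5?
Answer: 1/(856 - sqrt(9645) + 71*I*sqrt(7)) ≈ 0.0012432 - 0.00030818*I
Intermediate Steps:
C(Z, z) = -5
f = 4 - sqrt(9645) (f = 4 - sqrt(1031 + 8614) = 4 - sqrt(9645) ≈ -94.209)
1/((G(-4, -4) + 79)*(12 + sqrt(-2 + C(6, 0))) + f) = 1/(((-4 - 4) + 79)*(12 + sqrt(-2 - 5)) + (4 - sqrt(9645))) = 1/((-8 + 79)*(12 + sqrt(-7)) + (4 - sqrt(9645))) = 1/(71*(12 + I*sqrt(7)) + (4 - sqrt(9645))) = 1/((852 + 71*I*sqrt(7)) + (4 - sqrt(9645))) = 1/(856 - sqrt(9645) + 71*I*sqrt(7))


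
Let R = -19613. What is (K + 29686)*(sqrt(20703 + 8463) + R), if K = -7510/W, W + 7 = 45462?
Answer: -5293037271412/9091 + 269873924*sqrt(29166)/9091 ≈ -5.7716e+8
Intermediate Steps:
W = 45455 (W = -7 + 45462 = 45455)
K = -1502/9091 (K = -7510/45455 = -7510*1/45455 = -1502/9091 ≈ -0.16522)
(K + 29686)*(sqrt(20703 + 8463) + R) = (-1502/9091 + 29686)*(sqrt(20703 + 8463) - 19613) = 269873924*(sqrt(29166) - 19613)/9091 = 269873924*(-19613 + sqrt(29166))/9091 = -5293037271412/9091 + 269873924*sqrt(29166)/9091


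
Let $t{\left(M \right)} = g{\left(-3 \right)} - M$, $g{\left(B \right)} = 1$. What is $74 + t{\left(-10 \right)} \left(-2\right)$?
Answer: $52$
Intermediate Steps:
$t{\left(M \right)} = 1 - M$
$74 + t{\left(-10 \right)} \left(-2\right) = 74 + \left(1 - -10\right) \left(-2\right) = 74 + \left(1 + 10\right) \left(-2\right) = 74 + 11 \left(-2\right) = 74 - 22 = 52$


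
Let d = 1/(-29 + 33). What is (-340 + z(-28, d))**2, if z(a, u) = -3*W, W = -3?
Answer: 109561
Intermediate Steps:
d = 1/4 ≈ 0.25000
z(a, u) = 9 (z(a, u) = -3*(-3) = 9)
(-340 + z(-28, d))**2 = (-340 + 9)**2 = (-331)**2 = 109561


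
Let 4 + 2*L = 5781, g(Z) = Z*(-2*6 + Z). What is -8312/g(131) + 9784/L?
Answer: 257027128/90057653 ≈ 2.8540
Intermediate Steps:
g(Z) = Z*(-12 + Z)
L = 5777/2 (L = -2 + (1/2)*5781 = -2 + 5781/2 = 5777/2 ≈ 2888.5)
-8312/g(131) + 9784/L = -8312*1/(131*(-12 + 131)) + 9784/(5777/2) = -8312/(131*119) + 9784*(2/5777) = -8312/15589 + 19568/5777 = 257027128/90057653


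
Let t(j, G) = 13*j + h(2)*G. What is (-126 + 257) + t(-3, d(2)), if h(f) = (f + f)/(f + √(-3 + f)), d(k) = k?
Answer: 476/5 - 8*I/5 ≈ 95.2 - 1.6*I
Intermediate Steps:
h(f) = 2*f/(f + √(-3 + f)) (h(f) = (2*f)/(f + √(-3 + f)) = 2*f/(f + √(-3 + f)))
t(j, G) = 13*j + G*(8/5 - 4*I/5) (t(j, G) = 13*j + (2*2/(2 + √(-3 + 2)))*G = 13*j + (2*2/(2 + √(-1)))*G = 13*j + (2*2/(2 + I))*G = 13*j + (2*2*((2 - I)/5))*G = 13*j + (8/5 - 4*I/5)*G = 13*j + G*(8/5 - 4*I/5))
(-126 + 257) + t(-3, d(2)) = (-126 + 257) + (13*(-3) + (⅘)*2*(2 - I)) = 131 + (-39 + (16/5 - 8*I/5)) = 131 + (-179/5 - 8*I/5) = 476/5 - 8*I/5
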